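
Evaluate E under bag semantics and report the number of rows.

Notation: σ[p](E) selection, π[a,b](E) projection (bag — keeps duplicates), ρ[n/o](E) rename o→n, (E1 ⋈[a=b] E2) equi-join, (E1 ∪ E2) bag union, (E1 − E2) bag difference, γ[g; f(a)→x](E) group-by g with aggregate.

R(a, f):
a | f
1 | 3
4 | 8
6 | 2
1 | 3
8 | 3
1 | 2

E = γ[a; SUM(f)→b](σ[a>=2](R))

Stepwise |·|:
  R → 6
  σ[a>=2](R) → 3
  γ[a; SUM(f)→b](σ[a>=2](R)) → 3

|E| = 3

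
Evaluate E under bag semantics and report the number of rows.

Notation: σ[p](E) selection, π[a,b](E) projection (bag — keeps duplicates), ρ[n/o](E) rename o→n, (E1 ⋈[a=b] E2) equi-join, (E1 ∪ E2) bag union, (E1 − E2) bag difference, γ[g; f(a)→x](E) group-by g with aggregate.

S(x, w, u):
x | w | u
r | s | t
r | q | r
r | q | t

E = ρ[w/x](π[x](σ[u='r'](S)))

Row counts bottom-up:
  S → 3
  σ[u='r'](S) → 1
  π[x](σ[u='r'](S)) → 1
  ρ[w/x](π[x](σ[u='r'](S))) → 1

|E| = 1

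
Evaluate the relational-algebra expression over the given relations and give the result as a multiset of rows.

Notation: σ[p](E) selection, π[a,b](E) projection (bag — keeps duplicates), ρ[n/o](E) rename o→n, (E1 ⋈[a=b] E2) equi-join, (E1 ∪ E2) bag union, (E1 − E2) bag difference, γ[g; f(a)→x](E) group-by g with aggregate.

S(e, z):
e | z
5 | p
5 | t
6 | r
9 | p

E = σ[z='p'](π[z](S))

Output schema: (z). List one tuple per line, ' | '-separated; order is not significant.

Stepwise |·|:
  S → 4
  π[z](S) → 4
  σ[z='p'](π[z](S)) → 2

== RESULT ==
z
p
p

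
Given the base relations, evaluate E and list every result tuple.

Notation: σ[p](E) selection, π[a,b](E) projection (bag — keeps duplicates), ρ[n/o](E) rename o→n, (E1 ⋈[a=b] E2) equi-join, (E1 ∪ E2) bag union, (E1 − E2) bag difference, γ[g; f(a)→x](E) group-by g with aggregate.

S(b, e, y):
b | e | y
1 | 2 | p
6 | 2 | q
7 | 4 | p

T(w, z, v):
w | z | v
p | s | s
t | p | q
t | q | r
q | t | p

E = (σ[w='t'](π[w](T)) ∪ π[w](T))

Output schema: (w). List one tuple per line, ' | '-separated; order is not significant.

Stepwise |·|:
  T → 4
  π[w](T) → 4
  σ[w='t'](π[w](T)) → 2
  T → 4
  π[w](T) → 4
  (σ[w='t'](π[w](T)) ∪ π[w](T)) → 6

== RESULT ==
w
p
q
t
t
t
t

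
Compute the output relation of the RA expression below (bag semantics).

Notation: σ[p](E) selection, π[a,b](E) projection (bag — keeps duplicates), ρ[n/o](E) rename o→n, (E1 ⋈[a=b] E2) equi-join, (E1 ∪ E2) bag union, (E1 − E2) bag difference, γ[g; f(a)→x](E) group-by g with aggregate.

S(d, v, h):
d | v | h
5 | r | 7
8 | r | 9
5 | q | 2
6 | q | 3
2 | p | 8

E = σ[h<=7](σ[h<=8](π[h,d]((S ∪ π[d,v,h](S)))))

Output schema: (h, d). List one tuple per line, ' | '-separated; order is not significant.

Row counts bottom-up:
  S → 5
  S → 5
  π[d,v,h](S) → 5
  (S ∪ π[d,v,h](S)) → 10
  π[h,d]((S ∪ π[d,v,h](S))) → 10
  σ[h<=8](π[h,d]((S ∪ π[d,v,h](S)))) → 8
  σ[h<=7](σ[h<=8](π[h,d]((S ∪ π[d,v,h](S))))) → 6

== RESULT ==
h | d
2 | 5
2 | 5
3 | 6
3 | 6
7 | 5
7 | 5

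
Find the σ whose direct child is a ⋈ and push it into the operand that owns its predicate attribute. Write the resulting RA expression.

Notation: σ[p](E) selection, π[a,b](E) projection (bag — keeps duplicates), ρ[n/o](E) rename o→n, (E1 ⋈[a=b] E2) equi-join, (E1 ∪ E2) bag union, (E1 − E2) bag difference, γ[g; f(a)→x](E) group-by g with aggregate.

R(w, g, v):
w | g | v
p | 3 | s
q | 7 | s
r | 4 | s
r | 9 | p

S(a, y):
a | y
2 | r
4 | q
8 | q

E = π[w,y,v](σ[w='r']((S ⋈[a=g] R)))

σ filters on w, owned by the right side.
E' = π[w,y,v]((S ⋈[a=g] σ[w='r'](R)))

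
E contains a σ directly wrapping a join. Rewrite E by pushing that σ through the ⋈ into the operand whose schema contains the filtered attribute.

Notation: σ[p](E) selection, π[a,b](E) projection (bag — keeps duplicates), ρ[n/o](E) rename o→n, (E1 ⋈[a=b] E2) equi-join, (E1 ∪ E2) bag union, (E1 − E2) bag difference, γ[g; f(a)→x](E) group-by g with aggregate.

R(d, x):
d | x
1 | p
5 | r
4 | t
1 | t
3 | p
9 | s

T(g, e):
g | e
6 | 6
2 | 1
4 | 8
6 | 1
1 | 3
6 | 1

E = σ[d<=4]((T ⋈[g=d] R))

σ filters on d, owned by the right side.
E' = (T ⋈[g=d] σ[d<=4](R))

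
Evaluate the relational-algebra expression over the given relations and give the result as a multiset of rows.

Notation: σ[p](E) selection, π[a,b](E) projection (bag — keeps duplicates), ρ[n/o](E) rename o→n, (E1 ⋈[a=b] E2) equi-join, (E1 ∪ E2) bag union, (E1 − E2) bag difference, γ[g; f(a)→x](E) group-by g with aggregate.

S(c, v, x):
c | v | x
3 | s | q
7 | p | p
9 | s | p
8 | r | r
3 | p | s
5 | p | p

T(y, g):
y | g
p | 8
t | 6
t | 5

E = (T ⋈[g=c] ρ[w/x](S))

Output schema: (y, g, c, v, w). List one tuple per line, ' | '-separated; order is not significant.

Subexpression sizes:
  T → 3
  S → 6
  ρ[w/x](S) → 6
  (T ⋈[g=c] ρ[w/x](S)) → 2

== RESULT ==
y | g | c | v | w
p | 8 | 8 | r | r
t | 5 | 5 | p | p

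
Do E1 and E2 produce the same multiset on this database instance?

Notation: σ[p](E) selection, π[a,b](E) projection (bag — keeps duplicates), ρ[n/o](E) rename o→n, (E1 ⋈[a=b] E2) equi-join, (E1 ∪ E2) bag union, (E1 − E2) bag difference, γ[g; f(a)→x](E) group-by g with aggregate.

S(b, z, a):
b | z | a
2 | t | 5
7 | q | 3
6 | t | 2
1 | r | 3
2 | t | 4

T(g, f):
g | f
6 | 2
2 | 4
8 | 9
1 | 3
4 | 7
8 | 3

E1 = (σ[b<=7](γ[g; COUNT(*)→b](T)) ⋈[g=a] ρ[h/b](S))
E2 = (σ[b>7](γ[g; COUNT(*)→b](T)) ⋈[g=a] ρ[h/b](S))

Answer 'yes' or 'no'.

E1 row counts bottom-up:
  T → 6
  γ[g; COUNT(*)→b](T) → 5
  σ[b<=7](γ[g; COUNT(*)→b](T)) → 5
  S → 5
  ρ[h/b](S) → 5
  (σ[b<=7](γ[g; COUNT(*)→b](T)) ⋈[g=a] ρ[h/b](S)) → 2
E2 row counts bottom-up:
  T → 6
  γ[g; COUNT(*)→b](T) → 5
  σ[b>7](γ[g; COUNT(*)→b](T)) → 0
  S → 5
  ρ[h/b](S) → 5
  (σ[b>7](γ[g; COUNT(*)→b](T)) ⋈[g=a] ρ[h/b](S)) → 0

E1 result:
g | b | h | z | a
2 | 1 | 6 | t | 2
4 | 1 | 2 | t | 4
E2 result:
g | b | h | z | a
(0 rows)
Witness: (4, 1, 2, 't', 4) appears 1× in E1 but 0× in E2.

no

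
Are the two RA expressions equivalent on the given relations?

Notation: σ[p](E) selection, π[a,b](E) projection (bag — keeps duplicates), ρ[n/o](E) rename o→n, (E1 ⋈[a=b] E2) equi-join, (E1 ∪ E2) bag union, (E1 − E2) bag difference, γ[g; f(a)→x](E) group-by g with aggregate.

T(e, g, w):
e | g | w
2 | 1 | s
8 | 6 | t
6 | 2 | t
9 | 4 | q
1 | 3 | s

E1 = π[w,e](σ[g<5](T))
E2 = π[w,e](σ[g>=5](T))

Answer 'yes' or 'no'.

E1 row counts bottom-up:
  T → 5
  σ[g<5](T) → 4
  π[w,e](σ[g<5](T)) → 4
E2 row counts bottom-up:
  T → 5
  σ[g>=5](T) → 1
  π[w,e](σ[g>=5](T)) → 1

E1 result:
w | e
q | 9
s | 1
s | 2
t | 6
E2 result:
w | e
t | 8
Witness: ('t', 8) appears 0× in E1 but 1× in E2.

no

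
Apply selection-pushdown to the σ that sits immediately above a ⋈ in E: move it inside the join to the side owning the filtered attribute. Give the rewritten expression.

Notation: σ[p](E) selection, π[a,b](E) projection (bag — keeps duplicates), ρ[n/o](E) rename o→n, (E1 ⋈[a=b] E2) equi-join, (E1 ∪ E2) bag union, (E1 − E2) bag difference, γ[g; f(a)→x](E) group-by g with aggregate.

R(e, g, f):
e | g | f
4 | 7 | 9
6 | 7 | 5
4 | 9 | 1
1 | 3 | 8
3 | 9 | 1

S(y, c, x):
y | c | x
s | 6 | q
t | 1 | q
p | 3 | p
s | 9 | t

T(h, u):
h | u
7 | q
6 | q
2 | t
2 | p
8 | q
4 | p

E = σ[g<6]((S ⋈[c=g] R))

σ filters on g, owned by the right side.
E' = (S ⋈[c=g] σ[g<6](R))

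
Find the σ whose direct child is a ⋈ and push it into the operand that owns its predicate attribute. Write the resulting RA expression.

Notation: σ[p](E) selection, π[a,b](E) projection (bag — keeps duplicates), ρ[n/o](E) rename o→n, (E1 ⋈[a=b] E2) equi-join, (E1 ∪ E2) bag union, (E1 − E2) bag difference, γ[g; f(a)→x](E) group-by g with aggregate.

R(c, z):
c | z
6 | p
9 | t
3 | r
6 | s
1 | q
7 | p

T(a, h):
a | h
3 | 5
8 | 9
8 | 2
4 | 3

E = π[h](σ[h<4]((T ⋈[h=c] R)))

σ filters on h, owned by the left side.
E' = π[h]((σ[h<4](T) ⋈[h=c] R))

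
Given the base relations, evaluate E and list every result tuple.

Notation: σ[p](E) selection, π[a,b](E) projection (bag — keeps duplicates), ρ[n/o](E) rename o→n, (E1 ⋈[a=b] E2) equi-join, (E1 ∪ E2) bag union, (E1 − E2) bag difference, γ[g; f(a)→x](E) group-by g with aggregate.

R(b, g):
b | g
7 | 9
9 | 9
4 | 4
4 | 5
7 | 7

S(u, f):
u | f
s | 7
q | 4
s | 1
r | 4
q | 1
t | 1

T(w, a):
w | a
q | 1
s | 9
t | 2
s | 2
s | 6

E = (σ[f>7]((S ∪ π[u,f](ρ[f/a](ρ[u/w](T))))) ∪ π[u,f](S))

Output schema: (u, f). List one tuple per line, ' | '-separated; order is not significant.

Row counts bottom-up:
  S → 6
  T → 5
  ρ[u/w](T) → 5
  ρ[f/a](ρ[u/w](T)) → 5
  π[u,f](ρ[f/a](ρ[u/w](T))) → 5
  (S ∪ π[u,f](ρ[f/a](ρ[u/w](T)))) → 11
  σ[f>7]((S ∪ π[u,f](ρ[f/a](ρ[u/w](T))))) → 1
  S → 6
  π[u,f](S) → 6
  (σ[f>7]((S ∪ π[u,f](ρ[f/a](ρ[u/w](T))))) ∪ π[u,f](S)) → 7

== RESULT ==
u | f
q | 1
q | 4
r | 4
s | 1
s | 7
s | 9
t | 1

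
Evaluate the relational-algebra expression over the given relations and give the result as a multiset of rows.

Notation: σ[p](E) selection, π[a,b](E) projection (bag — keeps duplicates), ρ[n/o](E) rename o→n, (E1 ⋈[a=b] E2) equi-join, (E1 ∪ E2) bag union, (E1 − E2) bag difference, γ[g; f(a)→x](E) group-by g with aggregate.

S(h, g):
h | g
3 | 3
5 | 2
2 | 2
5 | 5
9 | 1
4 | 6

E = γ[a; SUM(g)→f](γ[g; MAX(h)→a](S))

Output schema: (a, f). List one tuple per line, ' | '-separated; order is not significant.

Per-node cardinality:
  S → 6
  γ[g; MAX(h)→a](S) → 5
  γ[a; SUM(g)→f](γ[g; MAX(h)→a](S)) → 4

== RESULT ==
a | f
3 | 3
4 | 6
5 | 7
9 | 1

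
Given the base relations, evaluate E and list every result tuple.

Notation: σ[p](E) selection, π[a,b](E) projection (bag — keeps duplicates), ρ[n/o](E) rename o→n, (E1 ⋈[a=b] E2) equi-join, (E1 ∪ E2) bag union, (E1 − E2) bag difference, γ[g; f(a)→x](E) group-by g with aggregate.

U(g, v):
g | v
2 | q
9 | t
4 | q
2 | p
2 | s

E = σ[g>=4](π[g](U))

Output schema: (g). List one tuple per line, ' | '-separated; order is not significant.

Subexpression sizes:
  U → 5
  π[g](U) → 5
  σ[g>=4](π[g](U)) → 2

== RESULT ==
g
4
9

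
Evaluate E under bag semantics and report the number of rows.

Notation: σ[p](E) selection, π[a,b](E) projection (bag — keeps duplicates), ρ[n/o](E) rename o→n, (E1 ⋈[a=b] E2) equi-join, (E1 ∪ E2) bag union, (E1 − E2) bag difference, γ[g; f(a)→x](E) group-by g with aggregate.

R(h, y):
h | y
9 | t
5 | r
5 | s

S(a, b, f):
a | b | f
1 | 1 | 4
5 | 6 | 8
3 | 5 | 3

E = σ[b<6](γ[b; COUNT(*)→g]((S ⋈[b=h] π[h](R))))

Per-node cardinality:
  S → 3
  R → 3
  π[h](R) → 3
  (S ⋈[b=h] π[h](R)) → 2
  γ[b; COUNT(*)→g]((S ⋈[b=h] π[h](R))) → 1
  σ[b<6](γ[b; COUNT(*)→g]((S ⋈[b=h] π[h](R)))) → 1

|E| = 1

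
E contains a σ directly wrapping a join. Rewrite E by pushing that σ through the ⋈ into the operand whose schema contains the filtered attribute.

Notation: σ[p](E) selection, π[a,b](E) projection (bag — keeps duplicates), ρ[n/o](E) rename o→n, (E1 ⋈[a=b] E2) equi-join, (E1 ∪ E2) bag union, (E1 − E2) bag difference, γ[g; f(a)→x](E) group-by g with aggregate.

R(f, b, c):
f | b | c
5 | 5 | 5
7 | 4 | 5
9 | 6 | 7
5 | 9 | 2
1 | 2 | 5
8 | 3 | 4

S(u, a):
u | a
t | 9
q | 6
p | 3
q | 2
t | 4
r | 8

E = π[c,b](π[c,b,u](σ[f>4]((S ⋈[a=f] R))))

σ filters on f, owned by the right side.
E' = π[c,b](π[c,b,u]((S ⋈[a=f] σ[f>4](R))))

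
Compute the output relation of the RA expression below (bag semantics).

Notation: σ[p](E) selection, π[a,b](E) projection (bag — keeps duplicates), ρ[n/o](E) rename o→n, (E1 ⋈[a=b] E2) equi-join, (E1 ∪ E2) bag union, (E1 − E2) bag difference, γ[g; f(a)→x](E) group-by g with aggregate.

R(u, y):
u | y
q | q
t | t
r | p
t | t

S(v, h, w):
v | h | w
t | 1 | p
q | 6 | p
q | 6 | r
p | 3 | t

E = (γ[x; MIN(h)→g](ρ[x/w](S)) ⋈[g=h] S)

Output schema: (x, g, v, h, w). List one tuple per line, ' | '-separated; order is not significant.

Per-node cardinality:
  S → 4
  ρ[x/w](S) → 4
  γ[x; MIN(h)→g](ρ[x/w](S)) → 3
  S → 4
  (γ[x; MIN(h)→g](ρ[x/w](S)) ⋈[g=h] S) → 4

== RESULT ==
x | g | v | h | w
p | 1 | t | 1 | p
r | 6 | q | 6 | p
r | 6 | q | 6 | r
t | 3 | p | 3 | t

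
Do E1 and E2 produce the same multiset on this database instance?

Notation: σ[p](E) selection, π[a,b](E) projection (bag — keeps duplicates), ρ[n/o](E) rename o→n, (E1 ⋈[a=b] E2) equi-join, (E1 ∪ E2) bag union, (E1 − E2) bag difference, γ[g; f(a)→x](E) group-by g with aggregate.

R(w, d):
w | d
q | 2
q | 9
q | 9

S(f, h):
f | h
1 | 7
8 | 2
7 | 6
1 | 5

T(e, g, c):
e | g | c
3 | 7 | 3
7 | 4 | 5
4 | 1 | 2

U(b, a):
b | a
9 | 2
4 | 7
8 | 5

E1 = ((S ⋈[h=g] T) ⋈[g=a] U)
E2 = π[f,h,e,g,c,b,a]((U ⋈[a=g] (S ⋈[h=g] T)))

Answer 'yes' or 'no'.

E1 per-node cardinality:
  S → 4
  T → 3
  (S ⋈[h=g] T) → 1
  U → 3
  ((S ⋈[h=g] T) ⋈[g=a] U) → 1
E2 per-node cardinality:
  U → 3
  S → 4
  T → 3
  (S ⋈[h=g] T) → 1
  (U ⋈[a=g] (S ⋈[h=g] T)) → 1
  π[f,h,e,g,c,b,a]((U ⋈[a=g] (S ⋈[h=g] T))) → 1

E1 and E2 produce the same multiset:
f | h | e | g | c | b | a
1 | 7 | 3 | 7 | 3 | 4 | 7

yes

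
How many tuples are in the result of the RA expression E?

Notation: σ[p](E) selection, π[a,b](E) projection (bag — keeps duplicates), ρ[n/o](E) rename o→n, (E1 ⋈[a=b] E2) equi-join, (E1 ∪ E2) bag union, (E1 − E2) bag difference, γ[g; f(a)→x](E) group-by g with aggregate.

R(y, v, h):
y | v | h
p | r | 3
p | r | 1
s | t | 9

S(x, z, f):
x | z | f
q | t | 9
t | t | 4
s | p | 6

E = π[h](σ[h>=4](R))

Per-node cardinality:
  R → 3
  σ[h>=4](R) → 1
  π[h](σ[h>=4](R)) → 1

|E| = 1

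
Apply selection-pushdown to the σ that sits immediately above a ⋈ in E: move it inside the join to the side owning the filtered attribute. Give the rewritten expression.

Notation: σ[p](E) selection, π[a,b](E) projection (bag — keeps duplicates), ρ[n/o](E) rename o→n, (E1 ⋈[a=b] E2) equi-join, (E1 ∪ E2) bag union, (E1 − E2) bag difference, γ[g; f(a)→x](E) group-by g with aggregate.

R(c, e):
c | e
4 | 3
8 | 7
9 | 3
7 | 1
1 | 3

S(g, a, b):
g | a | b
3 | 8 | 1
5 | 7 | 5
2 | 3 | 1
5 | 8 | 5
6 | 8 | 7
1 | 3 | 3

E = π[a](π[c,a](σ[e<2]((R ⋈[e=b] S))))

σ filters on e, owned by the left side.
E' = π[a](π[c,a]((σ[e<2](R) ⋈[e=b] S)))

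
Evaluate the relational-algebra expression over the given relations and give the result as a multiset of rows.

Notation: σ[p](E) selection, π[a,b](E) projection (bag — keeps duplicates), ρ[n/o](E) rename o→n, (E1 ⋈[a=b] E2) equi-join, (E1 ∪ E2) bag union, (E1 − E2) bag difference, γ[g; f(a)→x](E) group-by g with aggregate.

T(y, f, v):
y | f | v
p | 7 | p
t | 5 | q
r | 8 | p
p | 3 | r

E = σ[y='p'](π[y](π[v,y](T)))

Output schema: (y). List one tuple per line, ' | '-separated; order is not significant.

Stepwise |·|:
  T → 4
  π[v,y](T) → 4
  π[y](π[v,y](T)) → 4
  σ[y='p'](π[y](π[v,y](T))) → 2

== RESULT ==
y
p
p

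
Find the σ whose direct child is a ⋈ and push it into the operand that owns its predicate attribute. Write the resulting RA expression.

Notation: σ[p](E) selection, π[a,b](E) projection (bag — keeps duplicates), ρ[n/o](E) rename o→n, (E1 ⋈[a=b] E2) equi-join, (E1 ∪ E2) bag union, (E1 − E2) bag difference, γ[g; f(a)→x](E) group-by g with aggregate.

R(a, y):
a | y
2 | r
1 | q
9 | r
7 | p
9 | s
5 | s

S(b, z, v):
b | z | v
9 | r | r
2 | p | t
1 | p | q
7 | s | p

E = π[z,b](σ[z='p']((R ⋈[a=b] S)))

σ filters on z, owned by the right side.
E' = π[z,b]((R ⋈[a=b] σ[z='p'](S)))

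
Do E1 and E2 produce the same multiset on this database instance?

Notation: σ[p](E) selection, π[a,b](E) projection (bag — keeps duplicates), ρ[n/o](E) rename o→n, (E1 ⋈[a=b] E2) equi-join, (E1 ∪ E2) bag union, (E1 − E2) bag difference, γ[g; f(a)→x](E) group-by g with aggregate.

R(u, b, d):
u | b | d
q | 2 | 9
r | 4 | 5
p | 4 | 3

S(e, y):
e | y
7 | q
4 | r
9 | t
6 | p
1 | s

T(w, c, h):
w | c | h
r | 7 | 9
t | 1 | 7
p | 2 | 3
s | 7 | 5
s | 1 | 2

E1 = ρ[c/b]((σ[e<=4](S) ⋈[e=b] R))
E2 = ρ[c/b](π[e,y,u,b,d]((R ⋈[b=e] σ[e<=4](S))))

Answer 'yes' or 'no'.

E1 per-node cardinality:
  S → 5
  σ[e<=4](S) → 2
  R → 3
  (σ[e<=4](S) ⋈[e=b] R) → 2
  ρ[c/b]((σ[e<=4](S) ⋈[e=b] R)) → 2
E2 per-node cardinality:
  R → 3
  S → 5
  σ[e<=4](S) → 2
  (R ⋈[b=e] σ[e<=4](S)) → 2
  π[e,y,u,b,d]((R ⋈[b=e] σ[e<=4](S))) → 2
  ρ[c/b](π[e,y,u,b,d]((R ⋈[b=e] σ[e<=4](S)))) → 2

E1 and E2 produce the same multiset:
e | y | u | c | d
4 | r | p | 4 | 3
4 | r | r | 4 | 5

yes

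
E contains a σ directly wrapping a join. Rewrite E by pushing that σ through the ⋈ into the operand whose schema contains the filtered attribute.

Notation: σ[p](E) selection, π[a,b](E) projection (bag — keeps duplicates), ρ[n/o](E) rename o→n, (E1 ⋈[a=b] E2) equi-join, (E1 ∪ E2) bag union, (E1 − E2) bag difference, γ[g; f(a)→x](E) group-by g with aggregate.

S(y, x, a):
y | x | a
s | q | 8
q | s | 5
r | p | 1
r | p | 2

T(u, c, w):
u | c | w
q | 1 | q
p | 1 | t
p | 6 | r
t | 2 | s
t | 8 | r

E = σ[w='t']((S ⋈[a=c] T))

σ filters on w, owned by the right side.
E' = (S ⋈[a=c] σ[w='t'](T))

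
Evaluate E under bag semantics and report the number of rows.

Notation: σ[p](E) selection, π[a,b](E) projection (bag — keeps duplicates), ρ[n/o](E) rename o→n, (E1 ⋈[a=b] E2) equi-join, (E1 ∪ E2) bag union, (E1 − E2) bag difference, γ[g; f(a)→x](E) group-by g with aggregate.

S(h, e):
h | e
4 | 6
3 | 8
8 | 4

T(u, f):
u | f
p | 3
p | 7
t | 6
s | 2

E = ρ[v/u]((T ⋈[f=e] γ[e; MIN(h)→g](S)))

Subexpression sizes:
  T → 4
  S → 3
  γ[e; MIN(h)→g](S) → 3
  (T ⋈[f=e] γ[e; MIN(h)→g](S)) → 1
  ρ[v/u]((T ⋈[f=e] γ[e; MIN(h)→g](S))) → 1

|E| = 1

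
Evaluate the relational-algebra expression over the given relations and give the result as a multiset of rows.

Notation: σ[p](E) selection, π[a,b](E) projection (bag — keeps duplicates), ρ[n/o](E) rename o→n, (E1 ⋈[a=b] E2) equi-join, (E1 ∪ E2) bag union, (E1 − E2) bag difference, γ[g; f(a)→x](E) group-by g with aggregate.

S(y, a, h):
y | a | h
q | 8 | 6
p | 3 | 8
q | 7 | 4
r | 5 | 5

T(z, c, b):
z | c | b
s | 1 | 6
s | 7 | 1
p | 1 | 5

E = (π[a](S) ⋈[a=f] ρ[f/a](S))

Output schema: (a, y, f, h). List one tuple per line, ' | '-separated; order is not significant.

Stepwise |·|:
  S → 4
  π[a](S) → 4
  S → 4
  ρ[f/a](S) → 4
  (π[a](S) ⋈[a=f] ρ[f/a](S)) → 4

== RESULT ==
a | y | f | h
3 | p | 3 | 8
5 | r | 5 | 5
7 | q | 7 | 4
8 | q | 8 | 6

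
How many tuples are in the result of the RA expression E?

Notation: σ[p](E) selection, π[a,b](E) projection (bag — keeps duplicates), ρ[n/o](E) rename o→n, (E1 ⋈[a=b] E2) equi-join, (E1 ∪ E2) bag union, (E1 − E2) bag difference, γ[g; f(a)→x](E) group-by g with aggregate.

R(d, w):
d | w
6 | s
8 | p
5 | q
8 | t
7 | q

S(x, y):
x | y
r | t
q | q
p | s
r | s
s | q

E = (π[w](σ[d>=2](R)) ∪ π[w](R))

Row counts bottom-up:
  R → 5
  σ[d>=2](R) → 5
  π[w](σ[d>=2](R)) → 5
  R → 5
  π[w](R) → 5
  (π[w](σ[d>=2](R)) ∪ π[w](R)) → 10

|E| = 10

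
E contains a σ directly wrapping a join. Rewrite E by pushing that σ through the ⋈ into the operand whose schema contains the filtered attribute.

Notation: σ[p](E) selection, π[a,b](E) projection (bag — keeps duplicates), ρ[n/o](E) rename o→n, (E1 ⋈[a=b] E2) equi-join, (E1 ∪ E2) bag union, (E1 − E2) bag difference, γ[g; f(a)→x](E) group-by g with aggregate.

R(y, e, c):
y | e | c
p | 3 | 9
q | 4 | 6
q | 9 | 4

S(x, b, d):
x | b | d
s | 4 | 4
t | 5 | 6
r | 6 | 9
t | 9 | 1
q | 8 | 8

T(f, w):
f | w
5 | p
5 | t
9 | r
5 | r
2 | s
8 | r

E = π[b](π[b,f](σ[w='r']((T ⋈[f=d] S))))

σ filters on w, owned by the left side.
E' = π[b](π[b,f]((σ[w='r'](T) ⋈[f=d] S)))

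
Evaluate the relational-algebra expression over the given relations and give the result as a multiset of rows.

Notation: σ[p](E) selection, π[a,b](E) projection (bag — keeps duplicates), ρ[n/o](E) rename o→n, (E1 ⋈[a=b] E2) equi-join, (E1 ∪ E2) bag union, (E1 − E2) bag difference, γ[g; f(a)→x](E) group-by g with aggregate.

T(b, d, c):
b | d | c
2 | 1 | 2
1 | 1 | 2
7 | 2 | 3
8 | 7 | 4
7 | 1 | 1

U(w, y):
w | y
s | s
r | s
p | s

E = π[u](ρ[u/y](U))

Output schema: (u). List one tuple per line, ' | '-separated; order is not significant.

Row counts bottom-up:
  U → 3
  ρ[u/y](U) → 3
  π[u](ρ[u/y](U)) → 3

== RESULT ==
u
s
s
s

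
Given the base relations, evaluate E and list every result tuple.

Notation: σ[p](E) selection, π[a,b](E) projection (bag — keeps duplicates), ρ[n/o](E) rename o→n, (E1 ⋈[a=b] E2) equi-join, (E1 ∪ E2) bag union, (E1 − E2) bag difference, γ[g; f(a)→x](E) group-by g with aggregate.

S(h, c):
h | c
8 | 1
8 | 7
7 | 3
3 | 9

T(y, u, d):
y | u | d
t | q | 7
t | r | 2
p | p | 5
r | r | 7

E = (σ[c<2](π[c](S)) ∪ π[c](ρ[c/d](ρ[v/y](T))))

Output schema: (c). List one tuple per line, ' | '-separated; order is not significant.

Stepwise |·|:
  S → 4
  π[c](S) → 4
  σ[c<2](π[c](S)) → 1
  T → 4
  ρ[v/y](T) → 4
  ρ[c/d](ρ[v/y](T)) → 4
  π[c](ρ[c/d](ρ[v/y](T))) → 4
  (σ[c<2](π[c](S)) ∪ π[c](ρ[c/d](ρ[v/y](T)))) → 5

== RESULT ==
c
1
2
5
7
7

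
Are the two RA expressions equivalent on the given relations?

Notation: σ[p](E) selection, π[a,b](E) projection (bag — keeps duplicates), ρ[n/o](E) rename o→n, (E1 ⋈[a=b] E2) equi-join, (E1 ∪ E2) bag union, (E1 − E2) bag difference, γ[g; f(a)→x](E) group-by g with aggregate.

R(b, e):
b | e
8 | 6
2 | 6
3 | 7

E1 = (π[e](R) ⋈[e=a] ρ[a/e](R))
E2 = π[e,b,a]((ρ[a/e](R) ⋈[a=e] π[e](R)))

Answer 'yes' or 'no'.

E1 stepwise |·|:
  R → 3
  π[e](R) → 3
  R → 3
  ρ[a/e](R) → 3
  (π[e](R) ⋈[e=a] ρ[a/e](R)) → 5
E2 stepwise |·|:
  R → 3
  ρ[a/e](R) → 3
  R → 3
  π[e](R) → 3
  (ρ[a/e](R) ⋈[a=e] π[e](R)) → 5
  π[e,b,a]((ρ[a/e](R) ⋈[a=e] π[e](R))) → 5

E1 and E2 produce the same multiset:
e | b | a
6 | 2 | 6
6 | 2 | 6
6 | 8 | 6
6 | 8 | 6
7 | 3 | 7

yes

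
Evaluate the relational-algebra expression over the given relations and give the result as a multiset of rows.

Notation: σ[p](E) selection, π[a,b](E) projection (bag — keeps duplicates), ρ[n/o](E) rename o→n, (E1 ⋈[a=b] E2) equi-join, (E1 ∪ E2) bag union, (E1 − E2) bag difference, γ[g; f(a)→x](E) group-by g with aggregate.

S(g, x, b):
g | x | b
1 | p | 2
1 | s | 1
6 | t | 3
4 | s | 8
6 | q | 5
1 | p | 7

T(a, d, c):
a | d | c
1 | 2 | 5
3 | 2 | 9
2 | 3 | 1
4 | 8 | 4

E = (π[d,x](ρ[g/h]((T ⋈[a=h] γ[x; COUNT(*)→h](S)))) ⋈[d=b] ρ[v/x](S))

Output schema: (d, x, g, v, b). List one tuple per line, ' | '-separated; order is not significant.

Per-node cardinality:
  T → 4
  S → 6
  γ[x; COUNT(*)→h](S) → 4
  (T ⋈[a=h] γ[x; COUNT(*)→h](S)) → 4
  ρ[g/h]((T ⋈[a=h] γ[x; COUNT(*)→h](S))) → 4
  π[d,x](ρ[g/h]((T ⋈[a=h] γ[x; COUNT(*)→h](S)))) → 4
  S → 6
  ρ[v/x](S) → 6
  (π[d,x](ρ[g/h]((T ⋈[a=h] γ[x; COUNT(*)→h](S)))) ⋈[d=b] ρ[v/x](S)) → 4

== RESULT ==
d | x | g | v | b
2 | q | 1 | p | 2
2 | t | 1 | p | 2
3 | p | 6 | t | 3
3 | s | 6 | t | 3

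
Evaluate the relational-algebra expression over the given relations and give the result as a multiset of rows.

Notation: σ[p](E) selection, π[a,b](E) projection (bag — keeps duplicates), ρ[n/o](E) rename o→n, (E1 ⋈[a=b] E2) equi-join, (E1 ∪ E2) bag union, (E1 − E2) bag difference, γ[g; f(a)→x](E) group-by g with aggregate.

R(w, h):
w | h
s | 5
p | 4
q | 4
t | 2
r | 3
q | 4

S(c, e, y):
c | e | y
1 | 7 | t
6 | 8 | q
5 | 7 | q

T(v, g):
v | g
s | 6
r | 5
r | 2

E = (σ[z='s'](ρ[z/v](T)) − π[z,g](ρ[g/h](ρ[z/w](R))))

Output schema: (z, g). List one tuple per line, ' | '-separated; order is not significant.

Subexpression sizes:
  T → 3
  ρ[z/v](T) → 3
  σ[z='s'](ρ[z/v](T)) → 1
  R → 6
  ρ[z/w](R) → 6
  ρ[g/h](ρ[z/w](R)) → 6
  π[z,g](ρ[g/h](ρ[z/w](R))) → 6
  (σ[z='s'](ρ[z/v](T)) − π[z,g](ρ[g/h](ρ[z/w](R)))) → 1

== RESULT ==
z | g
s | 6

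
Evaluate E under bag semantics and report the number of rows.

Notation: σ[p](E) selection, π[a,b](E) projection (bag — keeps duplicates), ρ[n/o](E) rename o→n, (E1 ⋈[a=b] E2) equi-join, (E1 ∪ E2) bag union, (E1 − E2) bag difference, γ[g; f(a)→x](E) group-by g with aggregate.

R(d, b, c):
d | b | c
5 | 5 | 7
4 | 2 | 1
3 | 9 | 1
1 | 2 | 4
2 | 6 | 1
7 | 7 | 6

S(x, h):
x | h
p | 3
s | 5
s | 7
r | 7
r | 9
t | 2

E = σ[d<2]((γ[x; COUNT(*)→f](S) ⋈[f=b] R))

Row counts bottom-up:
  S → 6
  γ[x; COUNT(*)→f](S) → 4
  R → 6
  (γ[x; COUNT(*)→f](S) ⋈[f=b] R) → 4
  σ[d<2]((γ[x; COUNT(*)→f](S) ⋈[f=b] R)) → 2

|E| = 2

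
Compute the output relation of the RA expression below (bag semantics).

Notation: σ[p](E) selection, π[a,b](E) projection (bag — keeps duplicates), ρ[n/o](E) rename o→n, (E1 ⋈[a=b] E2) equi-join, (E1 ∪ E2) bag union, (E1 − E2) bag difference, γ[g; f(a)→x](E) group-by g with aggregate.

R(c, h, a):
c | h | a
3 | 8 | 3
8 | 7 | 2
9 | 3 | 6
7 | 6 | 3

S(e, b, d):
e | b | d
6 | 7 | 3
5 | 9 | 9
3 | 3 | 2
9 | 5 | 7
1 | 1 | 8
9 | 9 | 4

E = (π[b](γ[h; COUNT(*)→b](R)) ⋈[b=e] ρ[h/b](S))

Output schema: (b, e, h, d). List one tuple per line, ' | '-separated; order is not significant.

Stepwise |·|:
  R → 4
  γ[h; COUNT(*)→b](R) → 4
  π[b](γ[h; COUNT(*)→b](R)) → 4
  S → 6
  ρ[h/b](S) → 6
  (π[b](γ[h; COUNT(*)→b](R)) ⋈[b=e] ρ[h/b](S)) → 4

== RESULT ==
b | e | h | d
1 | 1 | 1 | 8
1 | 1 | 1 | 8
1 | 1 | 1 | 8
1 | 1 | 1 | 8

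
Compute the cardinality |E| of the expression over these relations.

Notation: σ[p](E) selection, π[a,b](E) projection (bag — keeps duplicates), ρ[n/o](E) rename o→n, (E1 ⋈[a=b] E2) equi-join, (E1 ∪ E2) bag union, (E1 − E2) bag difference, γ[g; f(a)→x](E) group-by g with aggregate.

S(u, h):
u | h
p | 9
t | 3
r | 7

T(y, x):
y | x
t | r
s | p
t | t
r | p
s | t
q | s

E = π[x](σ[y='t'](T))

Subexpression sizes:
  T → 6
  σ[y='t'](T) → 2
  π[x](σ[y='t'](T)) → 2

|E| = 2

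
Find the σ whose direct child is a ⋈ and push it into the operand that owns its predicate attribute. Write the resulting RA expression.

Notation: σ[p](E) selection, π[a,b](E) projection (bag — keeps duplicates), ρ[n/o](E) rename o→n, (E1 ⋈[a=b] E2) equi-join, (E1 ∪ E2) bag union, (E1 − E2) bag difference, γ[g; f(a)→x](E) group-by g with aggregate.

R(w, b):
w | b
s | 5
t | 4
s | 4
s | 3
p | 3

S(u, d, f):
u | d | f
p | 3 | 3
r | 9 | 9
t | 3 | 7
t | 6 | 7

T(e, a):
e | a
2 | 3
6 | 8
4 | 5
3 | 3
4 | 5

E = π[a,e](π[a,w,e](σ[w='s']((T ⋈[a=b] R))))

σ filters on w, owned by the right side.
E' = π[a,e](π[a,w,e]((T ⋈[a=b] σ[w='s'](R))))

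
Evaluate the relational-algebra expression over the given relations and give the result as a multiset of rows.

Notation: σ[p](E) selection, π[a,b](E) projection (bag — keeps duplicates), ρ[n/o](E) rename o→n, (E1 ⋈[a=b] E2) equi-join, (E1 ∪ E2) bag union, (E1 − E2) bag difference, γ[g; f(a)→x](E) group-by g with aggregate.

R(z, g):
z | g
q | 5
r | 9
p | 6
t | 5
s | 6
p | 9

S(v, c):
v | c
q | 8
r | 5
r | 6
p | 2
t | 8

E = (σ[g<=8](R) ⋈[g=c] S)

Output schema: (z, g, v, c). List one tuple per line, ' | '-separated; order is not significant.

Per-node cardinality:
  R → 6
  σ[g<=8](R) → 4
  S → 5
  (σ[g<=8](R) ⋈[g=c] S) → 4

== RESULT ==
z | g | v | c
p | 6 | r | 6
q | 5 | r | 5
s | 6 | r | 6
t | 5 | r | 5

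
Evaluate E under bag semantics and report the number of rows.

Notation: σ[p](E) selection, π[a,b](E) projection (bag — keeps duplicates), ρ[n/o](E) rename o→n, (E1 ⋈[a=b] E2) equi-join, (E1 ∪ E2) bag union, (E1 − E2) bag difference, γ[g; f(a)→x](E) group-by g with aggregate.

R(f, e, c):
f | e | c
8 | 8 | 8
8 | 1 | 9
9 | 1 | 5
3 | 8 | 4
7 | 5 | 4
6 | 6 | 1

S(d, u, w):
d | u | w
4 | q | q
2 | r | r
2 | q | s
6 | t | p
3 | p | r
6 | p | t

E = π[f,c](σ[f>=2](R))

Per-node cardinality:
  R → 6
  σ[f>=2](R) → 6
  π[f,c](σ[f>=2](R)) → 6

|E| = 6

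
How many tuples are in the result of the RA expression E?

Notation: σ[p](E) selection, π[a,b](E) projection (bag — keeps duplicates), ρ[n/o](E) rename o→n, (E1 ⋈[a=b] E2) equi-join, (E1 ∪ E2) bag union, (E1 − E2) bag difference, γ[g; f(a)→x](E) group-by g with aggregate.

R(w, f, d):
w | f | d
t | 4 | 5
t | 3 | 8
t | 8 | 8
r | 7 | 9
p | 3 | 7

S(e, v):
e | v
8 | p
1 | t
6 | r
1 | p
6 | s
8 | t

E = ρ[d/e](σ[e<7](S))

Row counts bottom-up:
  S → 6
  σ[e<7](S) → 4
  ρ[d/e](σ[e<7](S)) → 4

|E| = 4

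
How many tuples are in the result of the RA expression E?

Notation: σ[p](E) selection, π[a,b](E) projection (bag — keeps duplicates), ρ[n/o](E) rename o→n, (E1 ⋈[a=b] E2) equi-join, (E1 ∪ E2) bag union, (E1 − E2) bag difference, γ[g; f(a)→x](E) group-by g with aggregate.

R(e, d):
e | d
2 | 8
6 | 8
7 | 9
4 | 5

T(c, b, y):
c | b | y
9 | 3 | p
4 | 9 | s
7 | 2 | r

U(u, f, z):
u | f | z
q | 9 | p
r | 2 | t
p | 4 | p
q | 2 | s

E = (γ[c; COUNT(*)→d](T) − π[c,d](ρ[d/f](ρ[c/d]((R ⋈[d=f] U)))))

Subexpression sizes:
  T → 3
  γ[c; COUNT(*)→d](T) → 3
  R → 4
  U → 4
  (R ⋈[d=f] U) → 1
  ρ[c/d]((R ⋈[d=f] U)) → 1
  ρ[d/f](ρ[c/d]((R ⋈[d=f] U))) → 1
  π[c,d](ρ[d/f](ρ[c/d]((R ⋈[d=f] U)))) → 1
  (γ[c; COUNT(*)→d](T) − π[c,d](ρ[d/f](ρ[c/d]((R ⋈[d=f] U))))) → 3

|E| = 3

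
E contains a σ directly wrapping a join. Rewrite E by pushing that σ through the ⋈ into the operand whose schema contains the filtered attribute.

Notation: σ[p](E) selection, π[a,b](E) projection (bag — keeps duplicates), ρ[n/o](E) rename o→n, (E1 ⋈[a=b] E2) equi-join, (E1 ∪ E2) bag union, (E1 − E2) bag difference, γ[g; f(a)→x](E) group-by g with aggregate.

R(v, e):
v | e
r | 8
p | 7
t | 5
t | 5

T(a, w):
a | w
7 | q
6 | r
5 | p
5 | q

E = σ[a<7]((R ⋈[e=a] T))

σ filters on a, owned by the right side.
E' = (R ⋈[e=a] σ[a<7](T))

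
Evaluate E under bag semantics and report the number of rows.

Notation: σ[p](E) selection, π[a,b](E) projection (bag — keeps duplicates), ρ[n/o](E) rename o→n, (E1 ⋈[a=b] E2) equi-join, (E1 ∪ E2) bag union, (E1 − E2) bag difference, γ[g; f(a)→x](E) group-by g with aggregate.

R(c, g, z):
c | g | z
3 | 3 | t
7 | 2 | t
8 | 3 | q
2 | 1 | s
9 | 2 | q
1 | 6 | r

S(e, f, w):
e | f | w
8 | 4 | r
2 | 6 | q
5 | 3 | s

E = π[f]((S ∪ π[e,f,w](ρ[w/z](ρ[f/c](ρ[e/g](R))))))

Per-node cardinality:
  S → 3
  R → 6
  ρ[e/g](R) → 6
  ρ[f/c](ρ[e/g](R)) → 6
  ρ[w/z](ρ[f/c](ρ[e/g](R))) → 6
  π[e,f,w](ρ[w/z](ρ[f/c](ρ[e/g](R)))) → 6
  (S ∪ π[e,f,w](ρ[w/z](ρ[f/c](ρ[e/g](R))))) → 9
  π[f]((S ∪ π[e,f,w](ρ[w/z](ρ[f/c](ρ[e/g](R)))))) → 9

|E| = 9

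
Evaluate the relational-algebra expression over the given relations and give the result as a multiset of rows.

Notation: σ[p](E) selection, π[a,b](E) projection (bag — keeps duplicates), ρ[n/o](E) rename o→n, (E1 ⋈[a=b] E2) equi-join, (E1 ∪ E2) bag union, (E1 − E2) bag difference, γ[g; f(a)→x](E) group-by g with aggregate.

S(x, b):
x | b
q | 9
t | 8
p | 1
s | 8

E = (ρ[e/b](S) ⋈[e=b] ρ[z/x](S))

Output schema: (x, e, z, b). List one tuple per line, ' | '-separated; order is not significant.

Stepwise |·|:
  S → 4
  ρ[e/b](S) → 4
  S → 4
  ρ[z/x](S) → 4
  (ρ[e/b](S) ⋈[e=b] ρ[z/x](S)) → 6

== RESULT ==
x | e | z | b
p | 1 | p | 1
q | 9 | q | 9
s | 8 | s | 8
s | 8 | t | 8
t | 8 | s | 8
t | 8 | t | 8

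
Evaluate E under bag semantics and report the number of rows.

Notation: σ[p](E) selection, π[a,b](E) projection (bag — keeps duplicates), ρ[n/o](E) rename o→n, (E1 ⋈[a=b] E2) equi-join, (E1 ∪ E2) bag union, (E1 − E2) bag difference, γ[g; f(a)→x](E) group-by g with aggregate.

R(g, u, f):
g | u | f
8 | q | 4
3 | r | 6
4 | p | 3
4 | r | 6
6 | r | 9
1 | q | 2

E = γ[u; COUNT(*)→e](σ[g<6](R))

Per-node cardinality:
  R → 6
  σ[g<6](R) → 4
  γ[u; COUNT(*)→e](σ[g<6](R)) → 3

|E| = 3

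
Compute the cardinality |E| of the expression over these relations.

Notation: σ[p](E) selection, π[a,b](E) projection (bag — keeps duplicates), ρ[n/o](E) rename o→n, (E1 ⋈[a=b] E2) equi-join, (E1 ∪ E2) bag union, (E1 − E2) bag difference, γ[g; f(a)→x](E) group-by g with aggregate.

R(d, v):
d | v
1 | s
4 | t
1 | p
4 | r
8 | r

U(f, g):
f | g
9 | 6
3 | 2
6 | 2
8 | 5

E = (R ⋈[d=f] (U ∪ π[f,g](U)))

Subexpression sizes:
  R → 5
  U → 4
  U → 4
  π[f,g](U) → 4
  (U ∪ π[f,g](U)) → 8
  (R ⋈[d=f] (U ∪ π[f,g](U))) → 2

|E| = 2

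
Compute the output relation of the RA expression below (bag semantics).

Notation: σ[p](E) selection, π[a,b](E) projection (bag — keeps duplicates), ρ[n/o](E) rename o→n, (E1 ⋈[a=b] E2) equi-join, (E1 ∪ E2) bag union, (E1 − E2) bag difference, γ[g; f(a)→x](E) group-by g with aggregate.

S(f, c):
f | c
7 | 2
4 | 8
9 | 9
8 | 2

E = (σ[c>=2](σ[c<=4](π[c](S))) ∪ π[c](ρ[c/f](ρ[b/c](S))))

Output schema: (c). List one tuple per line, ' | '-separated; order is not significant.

Row counts bottom-up:
  S → 4
  π[c](S) → 4
  σ[c<=4](π[c](S)) → 2
  σ[c>=2](σ[c<=4](π[c](S))) → 2
  S → 4
  ρ[b/c](S) → 4
  ρ[c/f](ρ[b/c](S)) → 4
  π[c](ρ[c/f](ρ[b/c](S))) → 4
  (σ[c>=2](σ[c<=4](π[c](S))) ∪ π[c](ρ[c/f](ρ[b/c](S)))) → 6

== RESULT ==
c
2
2
4
7
8
9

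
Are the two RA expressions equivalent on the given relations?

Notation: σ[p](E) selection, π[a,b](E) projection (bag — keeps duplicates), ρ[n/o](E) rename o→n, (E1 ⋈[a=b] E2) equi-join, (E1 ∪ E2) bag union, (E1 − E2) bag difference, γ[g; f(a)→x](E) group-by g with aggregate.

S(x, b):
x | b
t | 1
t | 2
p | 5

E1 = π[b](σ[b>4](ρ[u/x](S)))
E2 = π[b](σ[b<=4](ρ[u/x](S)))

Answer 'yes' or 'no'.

E1 stepwise |·|:
  S → 3
  ρ[u/x](S) → 3
  σ[b>4](ρ[u/x](S)) → 1
  π[b](σ[b>4](ρ[u/x](S))) → 1
E2 stepwise |·|:
  S → 3
  ρ[u/x](S) → 3
  σ[b<=4](ρ[u/x](S)) → 2
  π[b](σ[b<=4](ρ[u/x](S))) → 2

E1 result:
b
5
E2 result:
b
1
2
Witness: (1,) appears 0× in E1 but 1× in E2.

no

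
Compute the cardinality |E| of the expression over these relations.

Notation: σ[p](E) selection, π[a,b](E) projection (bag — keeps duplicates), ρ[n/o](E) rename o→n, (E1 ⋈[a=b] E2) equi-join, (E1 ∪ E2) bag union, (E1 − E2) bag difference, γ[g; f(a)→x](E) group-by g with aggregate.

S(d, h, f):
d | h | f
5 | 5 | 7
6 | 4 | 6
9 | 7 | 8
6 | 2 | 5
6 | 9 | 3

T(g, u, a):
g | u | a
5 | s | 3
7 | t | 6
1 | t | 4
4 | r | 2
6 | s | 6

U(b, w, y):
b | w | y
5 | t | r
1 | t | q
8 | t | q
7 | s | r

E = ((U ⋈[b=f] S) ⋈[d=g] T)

Per-node cardinality:
  U → 4
  S → 5
  (U ⋈[b=f] S) → 3
  T → 5
  ((U ⋈[b=f] S) ⋈[d=g] T) → 2

|E| = 2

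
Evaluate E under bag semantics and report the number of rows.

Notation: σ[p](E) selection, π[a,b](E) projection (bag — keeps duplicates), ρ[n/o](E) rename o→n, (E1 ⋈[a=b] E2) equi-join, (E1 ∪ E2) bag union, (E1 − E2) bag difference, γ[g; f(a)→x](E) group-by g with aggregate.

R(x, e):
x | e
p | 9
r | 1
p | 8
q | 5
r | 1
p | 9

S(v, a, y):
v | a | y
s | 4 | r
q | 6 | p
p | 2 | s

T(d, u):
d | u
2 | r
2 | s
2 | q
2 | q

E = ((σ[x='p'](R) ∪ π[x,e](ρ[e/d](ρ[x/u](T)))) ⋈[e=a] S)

Stepwise |·|:
  R → 6
  σ[x='p'](R) → 3
  T → 4
  ρ[x/u](T) → 4
  ρ[e/d](ρ[x/u](T)) → 4
  π[x,e](ρ[e/d](ρ[x/u](T))) → 4
  (σ[x='p'](R) ∪ π[x,e](ρ[e/d](ρ[x/u](T)))) → 7
  S → 3
  ((σ[x='p'](R) ∪ π[x,e](ρ[e/d](ρ[x/u](T)))) ⋈[e=a] S) → 4

|E| = 4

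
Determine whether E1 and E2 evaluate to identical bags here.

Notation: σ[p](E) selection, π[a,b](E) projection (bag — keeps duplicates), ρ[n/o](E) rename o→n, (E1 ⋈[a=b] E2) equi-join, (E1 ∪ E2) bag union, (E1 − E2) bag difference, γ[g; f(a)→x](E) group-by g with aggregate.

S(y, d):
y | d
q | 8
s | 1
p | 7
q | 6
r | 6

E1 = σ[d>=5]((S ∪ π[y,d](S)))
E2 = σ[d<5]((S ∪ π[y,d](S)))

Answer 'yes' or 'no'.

E1 subexpression sizes:
  S → 5
  S → 5
  π[y,d](S) → 5
  (S ∪ π[y,d](S)) → 10
  σ[d>=5]((S ∪ π[y,d](S))) → 8
E2 subexpression sizes:
  S → 5
  S → 5
  π[y,d](S) → 5
  (S ∪ π[y,d](S)) → 10
  σ[d<5]((S ∪ π[y,d](S))) → 2

E1 result:
y | d
p | 7
p | 7
q | 6
q | 6
q | 8
q | 8
r | 6
r | 6
E2 result:
y | d
s | 1
s | 1
Witness: ('q', 8) appears 2× in E1 but 0× in E2.

no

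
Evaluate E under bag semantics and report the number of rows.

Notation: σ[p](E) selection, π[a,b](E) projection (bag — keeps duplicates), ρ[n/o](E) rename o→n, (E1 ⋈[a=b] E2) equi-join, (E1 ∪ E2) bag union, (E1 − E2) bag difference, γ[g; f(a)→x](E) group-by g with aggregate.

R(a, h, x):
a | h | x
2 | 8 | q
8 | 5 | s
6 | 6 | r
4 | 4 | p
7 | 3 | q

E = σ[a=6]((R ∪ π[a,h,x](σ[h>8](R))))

Per-node cardinality:
  R → 5
  R → 5
  σ[h>8](R) → 0
  π[a,h,x](σ[h>8](R)) → 0
  (R ∪ π[a,h,x](σ[h>8](R))) → 5
  σ[a=6]((R ∪ π[a,h,x](σ[h>8](R)))) → 1

|E| = 1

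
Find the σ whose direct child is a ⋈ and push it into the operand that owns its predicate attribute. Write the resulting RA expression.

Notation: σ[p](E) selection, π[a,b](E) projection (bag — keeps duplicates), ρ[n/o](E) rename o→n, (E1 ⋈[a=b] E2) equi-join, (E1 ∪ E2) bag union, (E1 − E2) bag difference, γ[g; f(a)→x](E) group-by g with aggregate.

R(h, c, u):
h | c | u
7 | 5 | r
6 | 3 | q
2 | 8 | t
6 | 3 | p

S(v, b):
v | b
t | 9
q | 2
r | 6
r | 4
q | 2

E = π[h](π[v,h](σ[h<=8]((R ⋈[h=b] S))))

σ filters on h, owned by the left side.
E' = π[h](π[v,h]((σ[h<=8](R) ⋈[h=b] S)))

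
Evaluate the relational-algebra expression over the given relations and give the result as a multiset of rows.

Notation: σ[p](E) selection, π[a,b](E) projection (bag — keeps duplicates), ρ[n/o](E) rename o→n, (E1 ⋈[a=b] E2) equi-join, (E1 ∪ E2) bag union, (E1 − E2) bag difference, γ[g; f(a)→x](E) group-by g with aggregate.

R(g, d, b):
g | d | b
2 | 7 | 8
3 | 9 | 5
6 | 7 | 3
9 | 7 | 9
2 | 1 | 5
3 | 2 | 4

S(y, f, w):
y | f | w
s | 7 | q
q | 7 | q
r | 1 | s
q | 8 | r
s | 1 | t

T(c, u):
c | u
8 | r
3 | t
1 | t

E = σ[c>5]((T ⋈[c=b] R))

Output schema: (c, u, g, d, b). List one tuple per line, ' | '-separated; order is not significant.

Stepwise |·|:
  T → 3
  R → 6
  (T ⋈[c=b] R) → 2
  σ[c>5]((T ⋈[c=b] R)) → 1

== RESULT ==
c | u | g | d | b
8 | r | 2 | 7 | 8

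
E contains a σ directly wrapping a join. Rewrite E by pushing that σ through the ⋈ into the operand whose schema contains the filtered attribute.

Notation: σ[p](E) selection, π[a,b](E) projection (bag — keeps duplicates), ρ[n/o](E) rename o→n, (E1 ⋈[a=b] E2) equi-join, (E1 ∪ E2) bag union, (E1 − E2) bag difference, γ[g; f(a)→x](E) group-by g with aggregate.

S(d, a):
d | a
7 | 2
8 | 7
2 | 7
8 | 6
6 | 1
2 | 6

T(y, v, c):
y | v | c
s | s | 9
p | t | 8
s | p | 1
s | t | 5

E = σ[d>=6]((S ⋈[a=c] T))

σ filters on d, owned by the left side.
E' = (σ[d>=6](S) ⋈[a=c] T)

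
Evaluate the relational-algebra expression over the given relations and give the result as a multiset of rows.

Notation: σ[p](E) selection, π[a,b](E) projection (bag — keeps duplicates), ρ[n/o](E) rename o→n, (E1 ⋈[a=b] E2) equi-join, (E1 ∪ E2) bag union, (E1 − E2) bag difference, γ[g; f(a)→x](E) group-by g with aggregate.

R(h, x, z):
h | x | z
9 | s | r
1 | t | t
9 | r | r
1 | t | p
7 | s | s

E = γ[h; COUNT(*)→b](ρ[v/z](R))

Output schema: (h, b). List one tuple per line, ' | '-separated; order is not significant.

Stepwise |·|:
  R → 5
  ρ[v/z](R) → 5
  γ[h; COUNT(*)→b](ρ[v/z](R)) → 3

== RESULT ==
h | b
1 | 2
7 | 1
9 | 2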